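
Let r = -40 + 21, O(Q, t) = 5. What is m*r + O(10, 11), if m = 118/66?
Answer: -956/33 ≈ -28.970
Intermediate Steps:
r = -19
m = 59/33 (m = 118*(1/66) = 59/33 ≈ 1.7879)
m*r + O(10, 11) = (59/33)*(-19) + 5 = -1121/33 + 5 = -956/33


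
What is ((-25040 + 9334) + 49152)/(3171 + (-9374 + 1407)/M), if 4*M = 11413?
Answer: 381719198/36158755 ≈ 10.557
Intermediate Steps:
M = 11413/4 (M = (¼)*11413 = 11413/4 ≈ 2853.3)
((-25040 + 9334) + 49152)/(3171 + (-9374 + 1407)/M) = ((-25040 + 9334) + 49152)/(3171 + (-9374 + 1407)/(11413/4)) = (-15706 + 49152)/(3171 - 7967*4/11413) = 33446/(3171 - 31868/11413) = 33446/(36158755/11413) = 33446*(11413/36158755) = 381719198/36158755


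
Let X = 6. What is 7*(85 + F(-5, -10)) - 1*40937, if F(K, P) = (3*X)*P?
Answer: -41602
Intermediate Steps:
F(K, P) = 18*P (F(K, P) = (3*6)*P = 18*P)
7*(85 + F(-5, -10)) - 1*40937 = 7*(85 + 18*(-10)) - 1*40937 = 7*(85 - 180) - 40937 = 7*(-95) - 40937 = -665 - 40937 = -41602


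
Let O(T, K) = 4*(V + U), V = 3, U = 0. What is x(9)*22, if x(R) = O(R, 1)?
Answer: 264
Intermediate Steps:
O(T, K) = 12 (O(T, K) = 4*(3 + 0) = 4*3 = 12)
x(R) = 12
x(9)*22 = 12*22 = 264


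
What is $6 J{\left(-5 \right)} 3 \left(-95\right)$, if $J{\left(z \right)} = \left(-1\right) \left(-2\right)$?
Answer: $-3420$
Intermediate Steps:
$J{\left(z \right)} = 2$
$6 J{\left(-5 \right)} 3 \left(-95\right) = 6 \cdot 2 \cdot 3 \left(-95\right) = 12 \cdot 3 \left(-95\right) = 36 \left(-95\right) = -3420$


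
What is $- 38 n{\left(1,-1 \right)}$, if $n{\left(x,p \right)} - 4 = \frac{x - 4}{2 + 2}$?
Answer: $- \frac{247}{2} \approx -123.5$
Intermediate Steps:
$n{\left(x,p \right)} = 3 + \frac{x}{4}$ ($n{\left(x,p \right)} = 4 + \frac{x - 4}{2 + 2} = 4 + \frac{-4 + x}{4} = 4 + \left(-4 + x\right) \frac{1}{4} = 4 + \left(-1 + \frac{x}{4}\right) = 3 + \frac{x}{4}$)
$- 38 n{\left(1,-1 \right)} = - 38 \left(3 + \frac{1}{4} \cdot 1\right) = - 38 \left(3 + \frac{1}{4}\right) = \left(-38\right) \frac{13}{4} = - \frac{247}{2}$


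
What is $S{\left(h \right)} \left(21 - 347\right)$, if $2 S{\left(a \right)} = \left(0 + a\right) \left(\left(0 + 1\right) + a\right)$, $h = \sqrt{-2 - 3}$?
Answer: $815 - 163 i \sqrt{5} \approx 815.0 - 364.48 i$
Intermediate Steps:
$h = i \sqrt{5}$ ($h = \sqrt{-5} = i \sqrt{5} \approx 2.2361 i$)
$S{\left(a \right)} = \frac{a \left(1 + a\right)}{2}$ ($S{\left(a \right)} = \frac{\left(0 + a\right) \left(\left(0 + 1\right) + a\right)}{2} = \frac{a \left(1 + a\right)}{2}$)
$S{\left(h \right)} \left(21 - 347\right) = \frac{i \sqrt{5} \left(1 + i \sqrt{5}\right)}{2} \left(21 - 347\right) = \frac{i \sqrt{5} \left(1 + i \sqrt{5}\right)}{2} \left(-326\right) = - 163 i \sqrt{5} \left(1 + i \sqrt{5}\right)$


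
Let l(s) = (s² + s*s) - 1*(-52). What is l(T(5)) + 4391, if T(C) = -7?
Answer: 4541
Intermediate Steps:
l(s) = 52 + 2*s² (l(s) = (s² + s²) + 52 = 2*s² + 52 = 52 + 2*s²)
l(T(5)) + 4391 = (52 + 2*(-7)²) + 4391 = (52 + 2*49) + 4391 = (52 + 98) + 4391 = 150 + 4391 = 4541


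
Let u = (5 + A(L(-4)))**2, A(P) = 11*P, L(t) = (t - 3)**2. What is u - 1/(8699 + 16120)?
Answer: 7344835583/24819 ≈ 2.9594e+5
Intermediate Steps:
L(t) = (-3 + t)**2
u = 295936 (u = (5 + 11*(-3 - 4)**2)**2 = (5 + 11*(-7)**2)**2 = (5 + 11*49)**2 = (5 + 539)**2 = 544**2 = 295936)
u - 1/(8699 + 16120) = 295936 - 1/(8699 + 16120) = 295936 - 1/24819 = 7344835583/24819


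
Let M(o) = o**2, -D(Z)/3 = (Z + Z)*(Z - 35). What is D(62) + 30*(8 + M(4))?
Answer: -9324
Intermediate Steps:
D(Z) = -6*Z*(-35 + Z) (D(Z) = -3*(Z + Z)*(Z - 35) = -3*2*Z*(-35 + Z) = -6*Z*(-35 + Z))
D(62) + 30*(8 + M(4)) = 6*62*(35 - 1*62) + 30*(8 + 4**2) = 6*62*(35 - 62) + 30*(8 + 16) = 6*62*(-27) + 30*24 = -10044 + 720 = -9324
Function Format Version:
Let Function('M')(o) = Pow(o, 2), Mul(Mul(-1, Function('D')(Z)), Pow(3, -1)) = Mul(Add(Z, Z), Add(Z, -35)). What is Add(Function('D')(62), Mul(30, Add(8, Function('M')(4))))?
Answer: -9324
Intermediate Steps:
Function('D')(Z) = Mul(-6, Z, Add(-35, Z)) (Function('D')(Z) = Mul(-3, Mul(Add(Z, Z), Add(Z, -35))) = Mul(-3, Mul(Mul(2, Z), Add(-35, Z))) = Mul(-3, Mul(2, Z, Add(-35, Z))) = Mul(-6, Z, Add(-35, Z)))
Add(Function('D')(62), Mul(30, Add(8, Function('M')(4)))) = Add(Mul(6, 62, Add(35, Mul(-1, 62))), Mul(30, Add(8, Pow(4, 2)))) = Add(Mul(6, 62, Add(35, -62)), Mul(30, Add(8, 16))) = Add(Mul(6, 62, -27), Mul(30, 24)) = Add(-10044, 720) = -9324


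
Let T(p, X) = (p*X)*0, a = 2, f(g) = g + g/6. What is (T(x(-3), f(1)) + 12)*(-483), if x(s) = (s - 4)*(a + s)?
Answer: -5796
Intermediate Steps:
f(g) = 7*g/6 (f(g) = g + g*(⅙) = g + g/6 = 7*g/6)
x(s) = (-4 + s)*(2 + s) (x(s) = (s - 4)*(2 + s) = (-4 + s)*(2 + s))
T(p, X) = 0 (T(p, X) = (X*p)*0 = 0)
(T(x(-3), f(1)) + 12)*(-483) = (0 + 12)*(-483) = 12*(-483) = -5796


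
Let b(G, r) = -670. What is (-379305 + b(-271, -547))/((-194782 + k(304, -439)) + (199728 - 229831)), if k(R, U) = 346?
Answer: 379975/224539 ≈ 1.6922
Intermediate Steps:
(-379305 + b(-271, -547))/((-194782 + k(304, -439)) + (199728 - 229831)) = (-379305 - 670)/((-194782 + 346) + (199728 - 229831)) = -379975/(-194436 - 30103) = -379975/(-224539) = -379975*(-1/224539) = 379975/224539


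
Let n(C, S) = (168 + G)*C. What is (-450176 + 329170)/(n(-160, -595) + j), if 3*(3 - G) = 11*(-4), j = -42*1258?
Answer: 181509/123814 ≈ 1.4660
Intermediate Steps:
j = -52836
G = 53/3 (G = 3 - 11*(-4)/3 = 3 - 1/3*(-44) = 3 + 44/3 = 53/3 ≈ 17.667)
n(C, S) = 557*C/3 (n(C, S) = (168 + 53/3)*C = 557*C/3)
(-450176 + 329170)/(n(-160, -595) + j) = (-450176 + 329170)/((557/3)*(-160) - 52836) = -121006/(-89120/3 - 52836) = -121006/(-247628/3) = -121006*(-3/247628) = 181509/123814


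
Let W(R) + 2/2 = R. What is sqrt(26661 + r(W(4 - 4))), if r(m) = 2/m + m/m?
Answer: 2*sqrt(6665) ≈ 163.28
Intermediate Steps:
W(R) = -1 + R
r(m) = 1 + 2/m (r(m) = 2/m + 1 = 1 + 2/m)
sqrt(26661 + r(W(4 - 4))) = sqrt(26661 + (2 + (-1 + (4 - 4)))/(-1 + (4 - 4))) = sqrt(26661 + (2 + (-1 + 0))/(-1 + 0)) = sqrt(26661 + (2 - 1)/(-1)) = sqrt(26661 - 1*1) = sqrt(26661 - 1) = sqrt(26660) = 2*sqrt(6665)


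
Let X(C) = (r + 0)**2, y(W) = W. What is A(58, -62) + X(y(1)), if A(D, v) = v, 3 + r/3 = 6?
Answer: 19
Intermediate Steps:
r = 9 (r = -9 + 3*6 = -9 + 18 = 9)
X(C) = 81 (X(C) = (9 + 0)**2 = 9**2 = 81)
A(58, -62) + X(y(1)) = -62 + 81 = 19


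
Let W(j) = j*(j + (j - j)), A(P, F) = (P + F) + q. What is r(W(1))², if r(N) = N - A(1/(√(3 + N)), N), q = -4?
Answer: 49/4 ≈ 12.250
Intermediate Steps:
A(P, F) = -4 + F + P (A(P, F) = (P + F) - 4 = (F + P) - 4 = -4 + F + P)
W(j) = j² (W(j) = j*(j + 0) = j*j = j²)
r(N) = 4 - 1/√(3 + N) (r(N) = N - (-4 + N + 1/(√(3 + N))) = N - (-4 + N + (3 + N)^(-½)) = N + (4 - N - 1/√(3 + N)) = 4 - 1/√(3 + N))
r(W(1))² = (4 - 1/√(3 + 1²))² = (4 - 1/√(3 + 1))² = (4 - 1/√4)² = (4 - 1*½)² = (4 - ½)² = (7/2)² = 49/4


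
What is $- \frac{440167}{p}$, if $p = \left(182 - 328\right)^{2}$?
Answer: $- \frac{440167}{21316} \approx -20.65$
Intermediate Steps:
$p = 21316$ ($p = \left(182 - 328\right)^{2} = \left(-146\right)^{2} = 21316$)
$- \frac{440167}{p} = - \frac{440167}{21316}$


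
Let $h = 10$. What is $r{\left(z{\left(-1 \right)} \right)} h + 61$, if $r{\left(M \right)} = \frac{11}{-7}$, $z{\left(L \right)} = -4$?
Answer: $\frac{317}{7} \approx 45.286$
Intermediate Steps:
$r{\left(M \right)} = - \frac{11}{7}$ ($r{\left(M \right)} = 11 \left(- \frac{1}{7}\right) = - \frac{11}{7}$)
$r{\left(z{\left(-1 \right)} \right)} h + 61 = \left(- \frac{11}{7}\right) 10 + 61 = - \frac{110}{7} + 61 = \frac{317}{7}$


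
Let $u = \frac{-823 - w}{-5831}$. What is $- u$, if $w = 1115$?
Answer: $- \frac{114}{343} \approx -0.33236$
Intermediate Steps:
$u = \frac{114}{343}$ ($u = \frac{-823 - 1115}{-5831} = \left(-823 - 1115\right) \left(- \frac{1}{5831}\right) = \left(-1938\right) \left(- \frac{1}{5831}\right) = \frac{114}{343} \approx 0.33236$)
$- u = \left(-1\right) \frac{114}{343} = - \frac{114}{343}$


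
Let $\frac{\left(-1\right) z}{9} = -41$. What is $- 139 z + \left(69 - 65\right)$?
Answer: $-51287$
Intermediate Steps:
$z = 369$ ($z = \left(-9\right) \left(-41\right) = 369$)
$- 139 z + \left(69 - 65\right) = \left(-139\right) 369 + \left(69 - 65\right) = -51291 + \left(69 - 65\right) = -51291 + 4 = -51287$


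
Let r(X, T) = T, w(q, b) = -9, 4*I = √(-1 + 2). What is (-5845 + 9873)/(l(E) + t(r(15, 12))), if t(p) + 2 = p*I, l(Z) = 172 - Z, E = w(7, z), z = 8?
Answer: 2014/91 ≈ 22.132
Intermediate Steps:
I = ¼ (I = √(-1 + 2)/4 = √1/4 = (¼)*1 = ¼ ≈ 0.25000)
E = -9
t(p) = -2 + p/4 (t(p) = -2 + p*(¼) = -2 + p/4)
(-5845 + 9873)/(l(E) + t(r(15, 12))) = (-5845 + 9873)/((172 - 1*(-9)) + (-2 + (¼)*12)) = 4028/((172 + 9) + (-2 + 3)) = 4028/(181 + 1) = 4028/182 = 4028*(1/182) = 2014/91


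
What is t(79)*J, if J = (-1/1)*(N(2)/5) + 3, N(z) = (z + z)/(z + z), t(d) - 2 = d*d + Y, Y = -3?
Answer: 17472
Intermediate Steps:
t(d) = -1 + d² (t(d) = 2 + (d*d - 3) = 2 + (d² - 3) = 2 + (-3 + d²) = -1 + d²)
N(z) = 1 (N(z) = (2*z)/((2*z)) = (2*z)*(1/(2*z)) = 1)
J = 14/5 (J = (-1/1)*(1/5) + 3 = (-1*1)*(1*(⅕)) + 3 = -1*⅕ + 3 = -⅕ + 3 = 14/5 ≈ 2.8000)
t(79)*J = (-1 + 79²)*(14/5) = (-1 + 6241)*(14/5) = 6240*(14/5) = 17472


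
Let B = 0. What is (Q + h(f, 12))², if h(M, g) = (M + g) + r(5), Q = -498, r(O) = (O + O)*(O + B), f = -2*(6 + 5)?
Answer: 209764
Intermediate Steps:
f = -22 (f = -2*11 = -22)
r(O) = 2*O² (r(O) = (O + O)*(O + 0) = (2*O)*O = 2*O²)
h(M, g) = 50 + M + g (h(M, g) = (M + g) + 2*5² = (M + g) + 2*25 = (M + g) + 50 = 50 + M + g)
(Q + h(f, 12))² = (-498 + (50 - 22 + 12))² = (-498 + 40)² = (-458)² = 209764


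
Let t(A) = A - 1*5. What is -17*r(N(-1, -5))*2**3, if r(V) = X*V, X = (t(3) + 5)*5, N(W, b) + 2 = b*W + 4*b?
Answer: 34680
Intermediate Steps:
t(A) = -5 + A (t(A) = A - 5 = -5 + A)
N(W, b) = -2 + 4*b + W*b (N(W, b) = -2 + (b*W + 4*b) = -2 + (W*b + 4*b) = -2 + (4*b + W*b) = -2 + 4*b + W*b)
X = 15 (X = ((-5 + 3) + 5)*5 = (-2 + 5)*5 = 3*5 = 15)
r(V) = 15*V
-17*r(N(-1, -5))*2**3 = -255*(-2 + 4*(-5) - 1*(-5))*2**3 = -255*(-2 - 20 + 5)*8 = -255*(-17)*8 = -17*(-255)*8 = 4335*8 = 34680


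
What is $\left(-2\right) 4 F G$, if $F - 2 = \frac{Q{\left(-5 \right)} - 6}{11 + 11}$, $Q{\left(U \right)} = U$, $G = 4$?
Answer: $-48$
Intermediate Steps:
$F = \frac{3}{2}$ ($F = 2 + \frac{-5 - 6}{11 + 11} = 2 - \frac{11}{22} = 2 - \frac{1}{2} = \frac{3}{2} \approx 1.5$)
$\left(-2\right) 4 F G = \left(-2\right) 4 \cdot \frac{3}{2} \cdot 4 = \left(-8\right) \frac{3}{2} \cdot 4 = \left(-12\right) 4 = -48$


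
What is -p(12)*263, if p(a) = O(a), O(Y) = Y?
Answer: -3156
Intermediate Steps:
p(a) = a
-p(12)*263 = -12*263 = -1*3156 = -3156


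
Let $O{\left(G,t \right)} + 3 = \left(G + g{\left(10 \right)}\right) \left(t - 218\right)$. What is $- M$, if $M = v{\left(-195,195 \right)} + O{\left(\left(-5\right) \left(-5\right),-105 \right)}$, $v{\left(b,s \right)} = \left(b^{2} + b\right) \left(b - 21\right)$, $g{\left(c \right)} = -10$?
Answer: $8176128$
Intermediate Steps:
$v{\left(b,s \right)} = \left(-21 + b\right) \left(b + b^{2}\right)$ ($v{\left(b,s \right)} = \left(b + b^{2}\right) \left(-21 + b\right) = \left(-21 + b\right) \left(b + b^{2}\right)$)
$O{\left(G,t \right)} = -3 + \left(-218 + t\right) \left(-10 + G\right)$ ($O{\left(G,t \right)} = -3 + \left(G - 10\right) \left(t - 218\right) = -3 + \left(-10 + G\right) \left(-218 + t\right) = -3 + \left(-218 + t\right) \left(-10 + G\right)$)
$M = -8176128$ ($M = - 195 \left(-21 + \left(-195\right)^{2} - -3900\right) + \left(2177 - 218 \left(\left(-5\right) \left(-5\right)\right) - -1050 + \left(-5\right) \left(-5\right) \left(-105\right)\right) = - 195 \left(-21 + 38025 + 3900\right) + \left(2177 - 5450 + 1050 + 25 \left(-105\right)\right) = \left(-195\right) 41904 + \left(2177 - 5450 + 1050 - 2625\right) = -8171280 - 4848 = -8176128$)
$- M = \left(-1\right) \left(-8176128\right) = 8176128$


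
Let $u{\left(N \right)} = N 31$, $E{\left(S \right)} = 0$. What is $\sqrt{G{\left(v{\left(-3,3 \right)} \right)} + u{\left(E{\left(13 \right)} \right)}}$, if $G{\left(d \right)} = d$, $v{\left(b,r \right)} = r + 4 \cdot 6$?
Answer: $3 \sqrt{3} \approx 5.1962$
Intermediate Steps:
$v{\left(b,r \right)} = 24 + r$ ($v{\left(b,r \right)} = r + 24 = 24 + r$)
$u{\left(N \right)} = 31 N$
$\sqrt{G{\left(v{\left(-3,3 \right)} \right)} + u{\left(E{\left(13 \right)} \right)}} = \sqrt{\left(24 + 3\right) + 31 \cdot 0} = \sqrt{27 + 0} = \sqrt{27} = 3 \sqrt{3}$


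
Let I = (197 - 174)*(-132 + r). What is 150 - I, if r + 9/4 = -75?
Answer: 19851/4 ≈ 4962.8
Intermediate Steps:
r = -309/4 (r = -9/4 - 75 = -309/4 ≈ -77.250)
I = -19251/4 (I = (197 - 174)*(-132 - 309/4) = 23*(-837/4) = -19251/4 ≈ -4812.8)
150 - I = 150 - 1*(-19251/4) = 150 + 19251/4 = 19851/4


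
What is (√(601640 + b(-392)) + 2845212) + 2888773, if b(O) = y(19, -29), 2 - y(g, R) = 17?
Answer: 5733985 + 5*√24065 ≈ 5.7348e+6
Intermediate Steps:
y(g, R) = -15 (y(g, R) = 2 - 1*17 = 2 - 17 = -15)
b(O) = -15
(√(601640 + b(-392)) + 2845212) + 2888773 = (√(601640 - 15) + 2845212) + 2888773 = (√601625 + 2845212) + 2888773 = (5*√24065 + 2845212) + 2888773 = (2845212 + 5*√24065) + 2888773 = 5733985 + 5*√24065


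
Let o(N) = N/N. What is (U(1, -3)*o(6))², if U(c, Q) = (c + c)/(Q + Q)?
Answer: ⅑ ≈ 0.11111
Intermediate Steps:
o(N) = 1
U(c, Q) = c/Q (U(c, Q) = (2*c)/((2*Q)) = (2*c)*(1/(2*Q)) = c/Q)
(U(1, -3)*o(6))² = ((1/(-3))*1)² = ((1*(-⅓))*1)² = (-⅓*1)² = (-⅓)² = ⅑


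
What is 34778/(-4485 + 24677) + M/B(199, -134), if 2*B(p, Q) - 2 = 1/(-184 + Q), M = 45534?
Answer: 292387405919/6410960 ≈ 45607.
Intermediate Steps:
B(p, Q) = 1 + 1/(2*(-184 + Q))
34778/(-4485 + 24677) + M/B(199, -134) = 34778/(-4485 + 24677) + 45534/(((-367/2 - 134)/(-184 - 134))) = 34778/20192 + 45534/((-635/2/(-318))) = 34778*(1/20192) + 45534/((-1/318*(-635/2))) = 17389/10096 + 45534/(635/636) = 17389/10096 + 45534*(636/635) = 17389/10096 + 28959624/635 = 292387405919/6410960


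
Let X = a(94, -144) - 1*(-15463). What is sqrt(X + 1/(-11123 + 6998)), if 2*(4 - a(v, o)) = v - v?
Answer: 17*sqrt(36426390)/825 ≈ 124.37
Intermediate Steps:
a(v, o) = 4 (a(v, o) = 4 - (v - v)/2 = 4 - 1/2*0 = 4 + 0 = 4)
X = 15467 (X = 4 - 1*(-15463) = 4 + 15463 = 15467)
sqrt(X + 1/(-11123 + 6998)) = sqrt(15467 + 1/(-11123 + 6998)) = sqrt(15467 + 1/(-4125)) = sqrt(15467 - 1/4125) = sqrt(63801374/4125) = 17*sqrt(36426390)/825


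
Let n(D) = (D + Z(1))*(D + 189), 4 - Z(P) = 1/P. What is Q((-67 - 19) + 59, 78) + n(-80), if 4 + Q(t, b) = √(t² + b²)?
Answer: -8397 + 3*√757 ≈ -8314.5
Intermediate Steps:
Z(P) = 4 - 1/P
n(D) = (3 + D)*(189 + D) (n(D) = (D + (4 - 1/1))*(D + 189) = (D + (4 - 1*1))*(189 + D) = (D + (4 - 1))*(189 + D) = (D + 3)*(189 + D) = (3 + D)*(189 + D))
Q(t, b) = -4 + √(b² + t²) (Q(t, b) = -4 + √(t² + b²) = -4 + √(b² + t²))
Q((-67 - 19) + 59, 78) + n(-80) = (-4 + √(78² + ((-67 - 19) + 59)²)) + (567 + (-80)² + 192*(-80)) = (-4 + √(6084 + (-86 + 59)²)) + (567 + 6400 - 15360) = (-4 + √(6084 + (-27)²)) - 8393 = (-4 + √(6084 + 729)) - 8393 = (-4 + √6813) - 8393 = (-4 + 3*√757) - 8393 = -8397 + 3*√757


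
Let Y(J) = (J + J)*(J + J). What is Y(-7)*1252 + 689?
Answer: 246081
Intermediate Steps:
Y(J) = 4*J**2 (Y(J) = (2*J)*(2*J) = 4*J**2)
Y(-7)*1252 + 689 = (4*(-7)**2)*1252 + 689 = (4*49)*1252 + 689 = 196*1252 + 689 = 245392 + 689 = 246081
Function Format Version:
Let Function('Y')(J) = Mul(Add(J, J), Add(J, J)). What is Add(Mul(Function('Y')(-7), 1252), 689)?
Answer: 246081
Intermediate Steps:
Function('Y')(J) = Mul(4, Pow(J, 2)) (Function('Y')(J) = Mul(Mul(2, J), Mul(2, J)) = Mul(4, Pow(J, 2)))
Add(Mul(Function('Y')(-7), 1252), 689) = Add(Mul(Mul(4, Pow(-7, 2)), 1252), 689) = Add(Mul(Mul(4, 49), 1252), 689) = Add(Mul(196, 1252), 689) = Add(245392, 689) = 246081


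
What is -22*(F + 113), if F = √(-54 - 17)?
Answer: -2486 - 22*I*√71 ≈ -2486.0 - 185.38*I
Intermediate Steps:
F = I*√71 (F = √(-71) = I*√71 ≈ 8.4261*I)
-22*(F + 113) = -22*(I*√71 + 113) = -22*(113 + I*√71) = -2486 - 22*I*√71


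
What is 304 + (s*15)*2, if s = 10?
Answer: 604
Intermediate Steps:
304 + (s*15)*2 = 304 + (10*15)*2 = 304 + 150*2 = 304 + 300 = 604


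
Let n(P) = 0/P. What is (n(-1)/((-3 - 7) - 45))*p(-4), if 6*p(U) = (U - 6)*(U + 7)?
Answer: 0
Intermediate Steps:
p(U) = (-6 + U)*(7 + U)/6 (p(U) = ((U - 6)*(U + 7))/6 = ((-6 + U)*(7 + U))/6 = (-6 + U)*(7 + U)/6)
n(P) = 0
(n(-1)/((-3 - 7) - 45))*p(-4) = (0/((-3 - 7) - 45))*(-7 + (⅙)*(-4) + (⅙)*(-4)²) = (0/(-10 - 45))*(-7 - ⅔ + (⅙)*16) = (0/(-55))*(-7 - ⅔ + 8/3) = (0*(-1/55))*(-5) = 0*(-5) = 0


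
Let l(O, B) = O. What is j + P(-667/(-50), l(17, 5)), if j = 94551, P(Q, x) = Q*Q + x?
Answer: 236864889/2500 ≈ 94746.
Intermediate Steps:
P(Q, x) = x + Q² (P(Q, x) = Q² + x = x + Q²)
j + P(-667/(-50), l(17, 5)) = 94551 + (17 + (-667/(-50))²) = 94551 + (17 + (-667*(-1/50))²) = 94551 + (17 + (667/50)²) = 94551 + (17 + 444889/2500) = 94551 + 487389/2500 = 236864889/2500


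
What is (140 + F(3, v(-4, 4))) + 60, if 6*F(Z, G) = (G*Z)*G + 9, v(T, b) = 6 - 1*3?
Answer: 206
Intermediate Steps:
v(T, b) = 3 (v(T, b) = 6 - 3 = 3)
F(Z, G) = 3/2 + Z*G**2/6 (F(Z, G) = ((G*Z)*G + 9)/6 = (Z*G**2 + 9)/6 = (9 + Z*G**2)/6 = 3/2 + Z*G**2/6)
(140 + F(3, v(-4, 4))) + 60 = (140 + (3/2 + (1/6)*3*3**2)) + 60 = (140 + (3/2 + (1/6)*3*9)) + 60 = (140 + (3/2 + 9/2)) + 60 = (140 + 6) + 60 = 146 + 60 = 206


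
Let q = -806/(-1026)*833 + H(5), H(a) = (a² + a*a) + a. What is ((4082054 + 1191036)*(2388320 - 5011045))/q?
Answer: -3547360364869125/181957 ≈ -1.9496e+10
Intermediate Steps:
H(a) = a + 2*a² (H(a) = (a² + a²) + a = 2*a² + a = a + 2*a²)
q = 363914/513 (q = -806/(-1026)*833 + 5*(1 + 2*5) = -806*(-1/1026)*833 + 5*(1 + 10) = (403/513)*833 + 5*11 = 335699/513 + 55 = 363914/513 ≈ 709.38)
((4082054 + 1191036)*(2388320 - 5011045))/q = ((4082054 + 1191036)*(2388320 - 5011045))/(363914/513) = (5273090*(-2622725))*(513/363914) = -13829864970250*513/363914 = -3547360364869125/181957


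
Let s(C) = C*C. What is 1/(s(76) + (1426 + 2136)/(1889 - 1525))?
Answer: 14/81001 ≈ 0.00017284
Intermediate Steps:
s(C) = C²
1/(s(76) + (1426 + 2136)/(1889 - 1525)) = 1/(76² + (1426 + 2136)/(1889 - 1525)) = 1/(5776 + 3562/364) = 1/(5776 + 3562*(1/364)) = 1/(5776 + 137/14) = 1/(81001/14) = 14/81001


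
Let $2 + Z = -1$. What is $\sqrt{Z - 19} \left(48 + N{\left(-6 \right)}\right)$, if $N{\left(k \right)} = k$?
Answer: $42 i \sqrt{22} \approx 197.0 i$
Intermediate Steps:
$Z = -3$ ($Z = -2 - 1 = -3$)
$\sqrt{Z - 19} \left(48 + N{\left(-6 \right)}\right) = \sqrt{-3 - 19} \left(48 - 6\right) = \sqrt{-22} \cdot 42 = i \sqrt{22} \cdot 42 = 42 i \sqrt{22}$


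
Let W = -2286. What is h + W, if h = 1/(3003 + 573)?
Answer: -8174735/3576 ≈ -2286.0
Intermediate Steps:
h = 1/3576 ≈ 0.00027964
h + W = 1/3576 - 2286 = -8174735/3576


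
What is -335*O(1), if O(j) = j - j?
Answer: 0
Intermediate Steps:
O(j) = 0
-335*O(1) = -335*0 = 0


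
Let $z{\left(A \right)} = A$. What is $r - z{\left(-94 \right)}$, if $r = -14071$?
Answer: $-13977$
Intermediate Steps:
$r - z{\left(-94 \right)} = -14071 - -94 = -14071 + 94 = -13977$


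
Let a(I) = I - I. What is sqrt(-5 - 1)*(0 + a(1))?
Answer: 0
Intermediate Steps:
a(I) = 0
sqrt(-5 - 1)*(0 + a(1)) = sqrt(-5 - 1)*(0 + 0) = sqrt(-6)*0 = (I*sqrt(6))*0 = 0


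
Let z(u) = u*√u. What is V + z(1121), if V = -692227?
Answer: -692227 + 1121*√1121 ≈ -6.5469e+5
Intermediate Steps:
z(u) = u^(3/2)
V + z(1121) = -692227 + 1121^(3/2) = -692227 + 1121*√1121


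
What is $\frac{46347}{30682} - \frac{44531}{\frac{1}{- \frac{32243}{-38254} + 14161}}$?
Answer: $- \frac{185047297109558829}{293427307} \approx -6.3064 \cdot 10^{8}$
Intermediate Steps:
$\frac{46347}{30682} - \frac{44531}{\frac{1}{- \frac{32243}{-38254} + 14161}} = 46347 \cdot \frac{1}{30682} - \frac{44531}{\frac{1}{\left(-32243\right) \left(- \frac{1}{38254}\right) + 14161}} = \frac{46347}{30682} - \frac{44531}{\frac{1}{\frac{32243}{38254} + 14161}} = \frac{46347}{30682} - \frac{44531}{\frac{1}{\frac{541747137}{38254}}} = \frac{46347}{30682} - \frac{44531}{\frac{38254}{541747137}} = \frac{46347}{30682} - \frac{24124541757747}{38254} = - \frac{185047297109558829}{293427307}$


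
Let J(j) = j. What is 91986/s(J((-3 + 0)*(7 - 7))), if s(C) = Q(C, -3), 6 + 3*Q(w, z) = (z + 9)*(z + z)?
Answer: -45993/7 ≈ -6570.4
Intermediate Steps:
Q(w, z) = -2 + 2*z*(9 + z)/3 (Q(w, z) = -2 + ((z + 9)*(z + z))/3 = -2 + ((9 + z)*(2*z))/3 = -2 + (2*z*(9 + z))/3 = -2 + 2*z*(9 + z)/3)
s(C) = -14 (s(C) = -2 + 6*(-3) + (⅔)*(-3)² = -2 - 18 + (⅔)*9 = -2 - 18 + 6 = -14)
91986/s(J((-3 + 0)*(7 - 7))) = 91986/(-14) = 91986*(-1/14) = -45993/7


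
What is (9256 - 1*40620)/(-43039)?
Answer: 31364/43039 ≈ 0.72873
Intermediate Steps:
(9256 - 1*40620)/(-43039) = (9256 - 40620)*(-1/43039) = -31364*(-1/43039) = 31364/43039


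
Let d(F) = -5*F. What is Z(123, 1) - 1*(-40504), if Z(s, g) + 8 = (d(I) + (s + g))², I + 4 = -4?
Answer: 67392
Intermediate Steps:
I = -8 (I = -4 - 4 = -8)
Z(s, g) = -8 + (40 + g + s)² (Z(s, g) = -8 + (-5*(-8) + (s + g))² = -8 + (40 + (g + s))² = -8 + (40 + g + s)²)
Z(123, 1) - 1*(-40504) = (-8 + (40 + 1 + 123)²) - 1*(-40504) = (-8 + 164²) + 40504 = (-8 + 26896) + 40504 = 26888 + 40504 = 67392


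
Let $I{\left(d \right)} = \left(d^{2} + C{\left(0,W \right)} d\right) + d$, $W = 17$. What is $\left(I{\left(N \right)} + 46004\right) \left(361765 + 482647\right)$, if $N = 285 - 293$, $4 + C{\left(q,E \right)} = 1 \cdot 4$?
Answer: $38893616720$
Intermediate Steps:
$C{\left(q,E \right)} = 0$ ($C{\left(q,E \right)} = -4 + 1 \cdot 4 = -4 + 4 = 0$)
$N = -8$
$I{\left(d \right)} = d + d^{2}$ ($I{\left(d \right)} = \left(d^{2} + 0 d\right) + d = \left(d^{2} + 0\right) + d = d^{2} + d = d + d^{2}$)
$\left(I{\left(N \right)} + 46004\right) \left(361765 + 482647\right) = \left(- 8 \left(1 - 8\right) + 46004\right) \left(361765 + 482647\right) = \left(\left(-8\right) \left(-7\right) + 46004\right) 844412 = \left(56 + 46004\right) 844412 = 46060 \cdot 844412 = 38893616720$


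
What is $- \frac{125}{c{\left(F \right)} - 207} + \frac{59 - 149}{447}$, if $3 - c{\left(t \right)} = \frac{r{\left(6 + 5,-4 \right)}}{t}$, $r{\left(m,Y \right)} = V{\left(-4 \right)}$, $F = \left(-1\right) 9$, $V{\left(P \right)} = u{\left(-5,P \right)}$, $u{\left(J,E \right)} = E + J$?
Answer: $\frac{2495}{6109} \approx 0.40841$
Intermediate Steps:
$V{\left(P \right)} = -5 + P$ ($V{\left(P \right)} = P - 5 = -5 + P$)
$F = -9$
$r{\left(m,Y \right)} = -9$ ($r{\left(m,Y \right)} = -5 - 4 = -9$)
$c{\left(t \right)} = 3 + \frac{9}{t}$ ($c{\left(t \right)} = 3 - - \frac{9}{t} = 3 + \frac{9}{t}$)
$- \frac{125}{c{\left(F \right)} - 207} + \frac{59 - 149}{447} = - \frac{125}{\left(3 + \frac{9}{-9}\right) - 207} + \frac{59 - 149}{447} = - \frac{125}{\left(3 + 9 \left(- \frac{1}{9}\right)\right) - 207} + \left(59 - 149\right) \frac{1}{447} = - \frac{125}{\left(3 - 1\right) - 207} - \frac{30}{149} = - \frac{125}{2 - 207} - \frac{30}{149} = - \frac{125}{-205} - \frac{30}{149} = \left(-125\right) \left(- \frac{1}{205}\right) - \frac{30}{149} = \frac{25}{41} - \frac{30}{149} = \frac{2495}{6109}$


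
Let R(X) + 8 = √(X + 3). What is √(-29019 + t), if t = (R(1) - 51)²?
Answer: I*√25770 ≈ 160.53*I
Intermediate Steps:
R(X) = -8 + √(3 + X) (R(X) = -8 + √(X + 3) = -8 + √(3 + X))
t = 3249 (t = ((-8 + √(3 + 1)) - 51)² = ((-8 + √4) - 51)² = ((-8 + 2) - 51)² = (-6 - 51)² = (-57)² = 3249)
√(-29019 + t) = √(-29019 + 3249) = √(-25770) = I*√25770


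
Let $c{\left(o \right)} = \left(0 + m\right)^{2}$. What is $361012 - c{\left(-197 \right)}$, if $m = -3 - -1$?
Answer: $361008$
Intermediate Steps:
$m = -2$ ($m = -3 + 1 = -2$)
$c{\left(o \right)} = 4$ ($c{\left(o \right)} = \left(0 - 2\right)^{2} = \left(-2\right)^{2} = 4$)
$361012 - c{\left(-197 \right)} = 361012 - 4 = 361008$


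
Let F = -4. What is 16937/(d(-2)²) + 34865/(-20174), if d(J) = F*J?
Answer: 169727839/645568 ≈ 262.91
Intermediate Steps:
d(J) = -4*J
16937/(d(-2)²) + 34865/(-20174) = 16937/((-4*(-2))²) + 34865/(-20174) = 16937/(8²) + 34865*(-1/20174) = 16937/64 - 34865/20174 = 169727839/645568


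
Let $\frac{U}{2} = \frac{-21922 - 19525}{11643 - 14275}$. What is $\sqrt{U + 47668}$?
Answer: $\frac{\sqrt{421472735}}{94} \approx 218.4$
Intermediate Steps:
$U = \frac{5921}{188}$ ($U = 2 \frac{-21922 - 19525}{11643 - 14275} = 2 \left(- \frac{41447}{-2632}\right) = 2 \left(\left(-41447\right) \left(- \frac{1}{2632}\right)\right) = 2 \cdot \frac{5921}{376} = \frac{5921}{188} \approx 31.495$)
$\sqrt{U + 47668} = \sqrt{\frac{5921}{188} + 47668} = \sqrt{\frac{8967505}{188}} = \frac{\sqrt{421472735}}{94}$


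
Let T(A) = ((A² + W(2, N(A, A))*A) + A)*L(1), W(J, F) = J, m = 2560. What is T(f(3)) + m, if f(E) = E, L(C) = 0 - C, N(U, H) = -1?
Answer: 2542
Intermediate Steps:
L(C) = -C
T(A) = -A² - 3*A (T(A) = ((A² + 2*A) + A)*(-1*1) = (A² + 3*A)*(-1) = -A² - 3*A)
T(f(3)) + m = -1*3*(3 + 3) + 2560 = -1*3*6 + 2560 = -18 + 2560 = 2542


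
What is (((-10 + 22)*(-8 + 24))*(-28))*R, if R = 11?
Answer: -59136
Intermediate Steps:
(((-10 + 22)*(-8 + 24))*(-28))*R = (((-10 + 22)*(-8 + 24))*(-28))*11 = ((12*16)*(-28))*11 = (192*(-28))*11 = -5376*11 = -59136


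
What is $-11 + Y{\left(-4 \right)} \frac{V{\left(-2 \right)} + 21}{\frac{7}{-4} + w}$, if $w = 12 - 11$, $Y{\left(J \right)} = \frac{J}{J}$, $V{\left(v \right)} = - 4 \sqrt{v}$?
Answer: $-39 + \frac{16 i \sqrt{2}}{3} \approx -39.0 + 7.5425 i$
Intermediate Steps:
$Y{\left(J \right)} = 1$
$w = 1$ ($w = 12 - 11 = 1$)
$-11 + Y{\left(-4 \right)} \frac{V{\left(-2 \right)} + 21}{\frac{7}{-4} + w} = -11 + 1 \frac{- 4 \sqrt{-2} + 21}{\frac{7}{-4} + 1} = -11 + 1 \frac{- 4 i \sqrt{2} + 21}{7 \left(- \frac{1}{4}\right) + 1} = -11 + 1 \frac{- 4 i \sqrt{2} + 21}{- \frac{7}{4} + 1} = -11 + 1 \frac{21 - 4 i \sqrt{2}}{- \frac{3}{4}} = -11 + 1 \left(21 - 4 i \sqrt{2}\right) \left(- \frac{4}{3}\right) = -11 + 1 \left(-28 + \frac{16 i \sqrt{2}}{3}\right) = -11 - \left(28 - \frac{16 i \sqrt{2}}{3}\right) = -39 + \frac{16 i \sqrt{2}}{3}$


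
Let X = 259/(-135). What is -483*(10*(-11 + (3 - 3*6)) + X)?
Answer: 5692799/45 ≈ 1.2651e+5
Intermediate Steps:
X = -259/135 (X = 259*(-1/135) = -259/135 ≈ -1.9185)
-483*(10*(-11 + (3 - 3*6)) + X) = -483*(10*(-11 + (3 - 3*6)) - 259/135) = -483*(10*(-11 + (3 - 18)) - 259/135) = -483*(10*(-11 - 15) - 259/135) = -483*(10*(-26) - 259/135) = -483*(-260 - 259/135) = -483*(-35359/135) = 5692799/45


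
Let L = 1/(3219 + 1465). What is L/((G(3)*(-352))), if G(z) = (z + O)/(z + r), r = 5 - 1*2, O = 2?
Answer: -3/4121920 ≈ -7.2782e-7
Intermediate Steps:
L = 1/4684 ≈ 0.00021349
r = 3 (r = 5 - 2 = 3)
G(z) = (2 + z)/(3 + z) (G(z) = (z + 2)/(z + 3) = (2 + z)/(3 + z))
L/((G(3)*(-352))) = 1/(4684*((((2 + 3)/(3 + 3))*(-352)))) = 1/(4684*(((5/6)*(-352)))) = 1/(4684*((((⅙)*5)*(-352)))) = 1/(4684*(((⅚)*(-352)))) = 1/(4684*(-880/3)) = (1/4684)*(-3/880) = -3/4121920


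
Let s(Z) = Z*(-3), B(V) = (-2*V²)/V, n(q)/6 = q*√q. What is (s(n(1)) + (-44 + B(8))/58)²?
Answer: 304704/841 ≈ 362.31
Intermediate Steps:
n(q) = 6*q^(3/2) (n(q) = 6*(q*√q) = 6*q^(3/2))
B(V) = -2*V
s(Z) = -3*Z
(s(n(1)) + (-44 + B(8))/58)² = (-18*1^(3/2) + (-44 - 2*8)/58)² = (-18 + (-44 - 16)*(1/58))² = (-3*6 - 60*1/58)² = (-18 - 30/29)² = (-552/29)² = 304704/841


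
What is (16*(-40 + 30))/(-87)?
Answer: 160/87 ≈ 1.8391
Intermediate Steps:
(16*(-40 + 30))/(-87) = (16*(-10))*(-1/87) = -160*(-1/87) = 160/87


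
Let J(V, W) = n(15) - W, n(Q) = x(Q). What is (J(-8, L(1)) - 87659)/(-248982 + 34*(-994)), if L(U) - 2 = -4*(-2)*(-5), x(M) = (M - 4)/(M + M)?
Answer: 2628619/8483340 ≈ 0.30986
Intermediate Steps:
x(M) = (-4 + M)/(2*M) (x(M) = (-4 + M)/((2*M)) = (-4 + M)*(1/(2*M)) = (-4 + M)/(2*M))
n(Q) = (-4 + Q)/(2*Q)
L(U) = -38 (L(U) = 2 - 4*(-2)*(-5) = 2 + 8*(-5) = 2 - 40 = -38)
J(V, W) = 11/30 - W (J(V, W) = (1/2)*(-4 + 15)/15 - W = (1/2)*(1/15)*11 - W = 11/30 - W)
(J(-8, L(1)) - 87659)/(-248982 + 34*(-994)) = ((11/30 - 1*(-38)) - 87659)/(-248982 + 34*(-994)) = ((11/30 + 38) - 87659)/(-248982 - 33796) = (1151/30 - 87659)/(-282778) = -2628619/30*(-1/282778) = 2628619/8483340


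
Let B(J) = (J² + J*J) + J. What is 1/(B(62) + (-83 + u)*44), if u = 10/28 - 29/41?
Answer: 287/1171704 ≈ 0.00024494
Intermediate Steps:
B(J) = J + 2*J² (B(J) = (J² + J²) + J = 2*J² + J = J + 2*J²)
u = -201/574 (u = 10*(1/28) - 29*1/41 = 5/14 - 29/41 = -201/574 ≈ -0.35017)
1/(B(62) + (-83 + u)*44) = 1/(62*(1 + 2*62) + (-83 - 201/574)*44) = 1/(62*(1 + 124) - 47843/574*44) = 1/(62*125 - 1052546/287) = 1/(7750 - 1052546/287) = 1/(1171704/287) = 287/1171704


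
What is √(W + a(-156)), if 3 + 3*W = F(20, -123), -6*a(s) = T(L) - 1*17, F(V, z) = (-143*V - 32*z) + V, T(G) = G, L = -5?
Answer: 4*√23 ≈ 19.183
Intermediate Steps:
F(V, z) = -142*V - 32*z
a(s) = 11/3 (a(s) = -(-5 - 1*17)/6 = -(-5 - 17)/6 = -⅙*(-22) = 11/3)
W = 1093/3 (W = -1 + (-142*20 - 32*(-123))/3 = -1 + (-2840 + 3936)/3 = -1 + (⅓)*1096 = -1 + 1096/3 = 1093/3 ≈ 364.33)
√(W + a(-156)) = √(1093/3 + 11/3) = √368 = 4*√23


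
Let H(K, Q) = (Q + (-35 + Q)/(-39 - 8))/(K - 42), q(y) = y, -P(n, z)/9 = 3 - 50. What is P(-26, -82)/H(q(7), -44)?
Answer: 77315/221 ≈ 349.84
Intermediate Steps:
P(n, z) = 423 (P(n, z) = -9*(3 - 50) = -9*(-47) = 423)
H(K, Q) = (35/47 + 46*Q/47)/(-42 + K) (H(K, Q) = (Q + (-35 + Q)/(-47))/(-42 + K) = (Q + (-35 + Q)*(-1/47))/(-42 + K) = (Q + (35/47 - Q/47))/(-42 + K) = (35/47 + 46*Q/47)/(-42 + K))
P(-26, -82)/H(q(7), -44) = 423/(((35 + 46*(-44))/(47*(-42 + 7)))) = 423/(((1/47)*(35 - 2024)/(-35))) = 423/(((1/47)*(-1/35)*(-1989))) = 423/(1989/1645) = 423*(1645/1989) = 77315/221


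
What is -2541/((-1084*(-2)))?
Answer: -2541/2168 ≈ -1.1720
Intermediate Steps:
-2541/((-1084*(-2))) = -2541/2168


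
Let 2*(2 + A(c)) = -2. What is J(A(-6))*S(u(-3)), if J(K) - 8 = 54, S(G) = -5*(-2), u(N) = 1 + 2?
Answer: 620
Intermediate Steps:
u(N) = 3
S(G) = 10
A(c) = -3 (A(c) = -2 + (½)*(-2) = -2 - 1 = -3)
J(K) = 62 (J(K) = 8 + 54 = 62)
J(A(-6))*S(u(-3)) = 62*10 = 620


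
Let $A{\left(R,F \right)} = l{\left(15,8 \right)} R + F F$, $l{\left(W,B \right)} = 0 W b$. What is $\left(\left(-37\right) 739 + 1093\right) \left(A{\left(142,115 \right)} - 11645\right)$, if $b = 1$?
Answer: $-41475000$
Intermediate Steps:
$l{\left(W,B \right)} = 0$ ($l{\left(W,B \right)} = 0 W 1 = 0 \cdot 1 = 0$)
$A{\left(R,F \right)} = F^{2}$ ($A{\left(R,F \right)} = 0 R + F F = 0 + F^{2} = F^{2}$)
$\left(\left(-37\right) 739 + 1093\right) \left(A{\left(142,115 \right)} - 11645\right) = \left(\left(-37\right) 739 + 1093\right) \left(115^{2} - 11645\right) = \left(-27343 + 1093\right) \left(13225 - 11645\right) = \left(-26250\right) 1580 = -41475000$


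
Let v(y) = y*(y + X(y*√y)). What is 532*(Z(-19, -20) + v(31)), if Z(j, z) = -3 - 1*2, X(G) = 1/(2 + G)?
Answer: 15149396920/29787 + 511252*√31/29787 ≈ 5.0869e+5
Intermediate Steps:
Z(j, z) = -5 (Z(j, z) = -3 - 2 = -5)
v(y) = y*(y + 1/(2 + y^(3/2))) (v(y) = y*(y + 1/(2 + y*√y)) = y*(y + 1/(2 + y^(3/2))))
532*(Z(-19, -20) + v(31)) = 532*(-5 + 31*(1 + 31*(2 + 31^(3/2)))/(2 + 31^(3/2))) = 532*(-5 + 31*(1 + 31*(2 + 31*√31))/(2 + 31*√31)) = 532*(-5 + 31*(1 + (62 + 961*√31))/(2 + 31*√31)) = 532*(-5 + 31*(63 + 961*√31)/(2 + 31*√31)) = -2660 + 16492*(63 + 961*√31)/(2 + 31*√31)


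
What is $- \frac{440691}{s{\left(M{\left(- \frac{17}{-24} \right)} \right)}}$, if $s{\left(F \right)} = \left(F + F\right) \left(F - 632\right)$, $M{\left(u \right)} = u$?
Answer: $\frac{7465824}{15151} \approx 492.76$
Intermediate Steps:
$s{\left(F \right)} = 2 F \left(-632 + F\right)$
$- \frac{440691}{s{\left(M{\left(- \frac{17}{-24} \right)} \right)}} = - \frac{440691}{2 \left(- \frac{17}{-24}\right) \left(-632 - \frac{17}{-24}\right)} = - \frac{440691}{2 \left(\left(-17\right) \left(- \frac{1}{24}\right)\right) \left(-632 - - \frac{17}{24}\right)} = - \frac{440691}{2 \cdot \frac{17}{24} \left(-632 + \frac{17}{24}\right)} = - \frac{440691}{2 \cdot \frac{17}{24} \left(- \frac{15151}{24}\right)} = - \frac{440691}{- \frac{257567}{288}} = \left(-440691\right) \left(- \frac{288}{257567}\right) = \frac{7465824}{15151}$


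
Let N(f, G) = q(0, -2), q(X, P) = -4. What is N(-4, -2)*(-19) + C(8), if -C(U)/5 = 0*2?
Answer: 76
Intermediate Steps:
N(f, G) = -4
C(U) = 0 (C(U) = -0*2 = -5*0 = 0)
N(-4, -2)*(-19) + C(8) = -4*(-19) + 0 = 76 + 0 = 76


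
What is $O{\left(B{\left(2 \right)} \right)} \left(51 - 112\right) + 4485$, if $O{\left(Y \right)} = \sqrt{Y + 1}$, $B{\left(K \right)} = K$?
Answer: $4485 - 61 \sqrt{3} \approx 4379.3$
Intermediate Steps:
$O{\left(Y \right)} = \sqrt{1 + Y}$
$O{\left(B{\left(2 \right)} \right)} \left(51 - 112\right) + 4485 = \sqrt{1 + 2} \left(51 - 112\right) + 4485 = \sqrt{3} \left(-61\right) + 4485 = - 61 \sqrt{3} + 4485 = 4485 - 61 \sqrt{3}$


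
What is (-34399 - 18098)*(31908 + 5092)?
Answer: -1942389000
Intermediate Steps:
(-34399 - 18098)*(31908 + 5092) = -52497*37000 = -1942389000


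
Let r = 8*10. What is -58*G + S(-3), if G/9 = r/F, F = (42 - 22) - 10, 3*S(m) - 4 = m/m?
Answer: -12523/3 ≈ -4174.3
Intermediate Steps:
S(m) = 5/3 (S(m) = 4/3 + (m/m)/3 = 4/3 + (1/3)*1 = 4/3 + 1/3 = 5/3)
F = 10 (F = 20 - 10 = 10)
r = 80
G = 72 (G = 9*(80/10) = 9*(80*(1/10)) = 9*8 = 72)
-58*G + S(-3) = -58*72 + 5/3 = -4176 + 5/3 = -12523/3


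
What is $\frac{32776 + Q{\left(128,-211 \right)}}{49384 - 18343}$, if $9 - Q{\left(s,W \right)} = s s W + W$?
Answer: $\frac{387780}{3449} \approx 112.43$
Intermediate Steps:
$Q{\left(s,W \right)} = 9 - W - W s^{2}$ ($Q{\left(s,W \right)} = 9 - \left(s s W + W\right) = 9 - \left(s^{2} W + W\right) = 9 - \left(W s^{2} + W\right) = 9 - \left(W + W s^{2}\right) = 9 - W - W s^{2}$)
$\frac{32776 + Q{\left(128,-211 \right)}}{49384 - 18343} = \frac{32776 - \left(-220 - 3457024\right)}{49384 - 18343} = \frac{32776 + \left(9 + 211 - \left(-211\right) 16384\right)}{31041} = \left(32776 + \left(9 + 211 + 3457024\right)\right) \frac{1}{31041} = \left(32776 + 3457244\right) \frac{1}{31041} = 3490020 \cdot \frac{1}{31041} = \frac{387780}{3449}$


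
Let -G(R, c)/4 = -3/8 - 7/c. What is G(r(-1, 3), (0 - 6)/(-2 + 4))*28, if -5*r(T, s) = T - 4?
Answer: -658/3 ≈ -219.33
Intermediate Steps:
r(T, s) = ⅘ - T/5 (r(T, s) = -(T - 4)/5 = -(-4 + T)/5 = ⅘ - T/5)
G(R, c) = 3/2 + 28/c (G(R, c) = -4*(-3/8 - 7/c) = 3/2 + 28/c)
G(r(-1, 3), (0 - 6)/(-2 + 4))*28 = (3/2 + 28/(((0 - 6)/(-2 + 4))))*28 = (3/2 + 28/((-6/2)))*28 = (3/2 + 28/((-6*½)))*28 = (3/2 + 28/(-3))*28 = (3/2 + 28*(-⅓))*28 = (3/2 - 28/3)*28 = -47/6*28 = -658/3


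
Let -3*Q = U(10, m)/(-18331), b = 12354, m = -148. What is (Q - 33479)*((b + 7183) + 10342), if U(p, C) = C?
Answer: -55010549443805/54993 ≈ -1.0003e+9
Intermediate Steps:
Q = -148/54993 (Q = -(-148)/(3*(-18331)) = -(-148)*(-1)/(3*18331) = -⅓*148/18331 = -148/54993 ≈ -0.0026913)
(Q - 33479)*((b + 7183) + 10342) = (-148/54993 - 33479)*((12354 + 7183) + 10342) = -1841110795*(19537 + 10342)/54993 = -1841110795/54993*29879 = -55010549443805/54993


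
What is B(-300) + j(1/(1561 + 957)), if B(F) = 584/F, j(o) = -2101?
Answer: -157721/75 ≈ -2102.9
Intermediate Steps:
B(-300) + j(1/(1561 + 957)) = 584/(-300) - 2101 = 584*(-1/300) - 2101 = -146/75 - 2101 = -157721/75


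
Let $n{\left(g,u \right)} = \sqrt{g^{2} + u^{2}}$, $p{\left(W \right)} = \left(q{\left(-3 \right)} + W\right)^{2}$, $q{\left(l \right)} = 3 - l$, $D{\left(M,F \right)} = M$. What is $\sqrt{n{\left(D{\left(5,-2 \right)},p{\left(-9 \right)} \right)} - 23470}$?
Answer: $\sqrt{-23470 + \sqrt{106}} \approx 153.17 i$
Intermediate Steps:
$p{\left(W \right)} = \left(6 + W\right)^{2}$ ($p{\left(W \right)} = \left(\left(3 - -3\right) + W\right)^{2} = \left(\left(3 + 3\right) + W\right)^{2} = \left(6 + W\right)^{2}$)
$\sqrt{n{\left(D{\left(5,-2 \right)},p{\left(-9 \right)} \right)} - 23470} = \sqrt{\sqrt{5^{2} + \left(\left(6 - 9\right)^{2}\right)^{2}} - 23470} = \sqrt{\sqrt{25 + \left(\left(-3\right)^{2}\right)^{2}} - 23470} = \sqrt{\sqrt{25 + 9^{2}} - 23470} = \sqrt{\sqrt{25 + 81} - 23470} = \sqrt{\sqrt{106} - 23470} = \sqrt{-23470 + \sqrt{106}}$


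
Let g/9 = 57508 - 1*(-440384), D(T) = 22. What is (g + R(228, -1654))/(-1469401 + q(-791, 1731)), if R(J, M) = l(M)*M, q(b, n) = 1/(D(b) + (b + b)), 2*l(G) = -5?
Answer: -6996854280/2292265561 ≈ -3.0524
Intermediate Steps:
l(G) = -5/2 (l(G) = (½)*(-5) = -5/2)
q(b, n) = 1/(22 + 2*b) (q(b, n) = 1/(22 + (b + b)) = 1/(22 + 2*b))
R(J, M) = -5*M/2
g = 4481028 (g = 9*(57508 - 1*(-440384)) = 9*(57508 + 440384) = 9*497892 = 4481028)
(g + R(228, -1654))/(-1469401 + q(-791, 1731)) = (4481028 - 5/2*(-1654))/(-1469401 + 1/(2*(11 - 791))) = (4481028 + 4135)/(-1469401 + (½)/(-780)) = 4485163/(-1469401 + (½)*(-1/780)) = 4485163/(-1469401 - 1/1560) = 4485163/(-2292265561/1560) = 4485163*(-1560/2292265561) = -6996854280/2292265561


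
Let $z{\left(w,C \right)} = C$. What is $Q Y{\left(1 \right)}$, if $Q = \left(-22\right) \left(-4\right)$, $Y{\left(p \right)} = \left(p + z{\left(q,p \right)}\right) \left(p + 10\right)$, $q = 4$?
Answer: $1936$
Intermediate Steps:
$Y{\left(p \right)} = 2 p \left(10 + p\right)$ ($Y{\left(p \right)} = \left(p + p\right) \left(p + 10\right) = 2 p \left(10 + p\right)$)
$Q = 88$
$Q Y{\left(1 \right)} = 88 \cdot 2 \cdot 1 \left(10 + 1\right) = 88 \cdot 2 \cdot 1 \cdot 11 = 88 \cdot 22 = 1936$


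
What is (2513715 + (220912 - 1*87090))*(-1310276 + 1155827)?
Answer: -408909442113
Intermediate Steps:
(2513715 + (220912 - 1*87090))*(-1310276 + 1155827) = (2513715 + (220912 - 87090))*(-154449) = (2513715 + 133822)*(-154449) = 2647537*(-154449) = -408909442113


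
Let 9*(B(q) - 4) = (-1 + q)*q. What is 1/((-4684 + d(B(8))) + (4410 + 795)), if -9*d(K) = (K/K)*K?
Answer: 81/42109 ≈ 0.0019236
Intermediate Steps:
B(q) = 4 + q*(-1 + q)/9 (B(q) = 4 + ((-1 + q)*q)/9 = 4 + (q*(-1 + q))/9 = 4 + q*(-1 + q)/9)
d(K) = -K/9 (d(K) = -K/K*K/9 = -K/9)
1/((-4684 + d(B(8))) + (4410 + 795)) = 1/((-4684 - (4 - 1/9*8 + (1/9)*8**2)/9) + (4410 + 795)) = 1/((-4684 - (4 - 8/9 + (1/9)*64)/9) + 5205) = 1/((-4684 - (4 - 8/9 + 64/9)/9) + 5205) = 1/((-4684 - 1/9*92/9) + 5205) = 1/((-4684 - 92/81) + 5205) = 1/(-379496/81 + 5205) = 1/(42109/81) = 81/42109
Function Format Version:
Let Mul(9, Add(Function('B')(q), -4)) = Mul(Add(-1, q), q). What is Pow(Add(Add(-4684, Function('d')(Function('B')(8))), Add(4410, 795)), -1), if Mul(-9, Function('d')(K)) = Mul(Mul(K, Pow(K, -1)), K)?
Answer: Rational(81, 42109) ≈ 0.0019236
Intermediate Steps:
Function('B')(q) = Add(4, Mul(Rational(1, 9), q, Add(-1, q))) (Function('B')(q) = Add(4, Mul(Rational(1, 9), Mul(Add(-1, q), q))) = Add(4, Mul(Rational(1, 9), Mul(q, Add(-1, q)))) = Add(4, Mul(Rational(1, 9), q, Add(-1, q))))
Function('d')(K) = Mul(Rational(-1, 9), K) (Function('d')(K) = Mul(Rational(-1, 9), Mul(Mul(K, Pow(K, -1)), K)) = Mul(Rational(-1, 9), Mul(1, K)) = Mul(Rational(-1, 9), K))
Pow(Add(Add(-4684, Function('d')(Function('B')(8))), Add(4410, 795)), -1) = Pow(Add(Add(-4684, Mul(Rational(-1, 9), Add(4, Mul(Rational(-1, 9), 8), Mul(Rational(1, 9), Pow(8, 2))))), Add(4410, 795)), -1) = Pow(Add(Add(-4684, Mul(Rational(-1, 9), Add(4, Rational(-8, 9), Mul(Rational(1, 9), 64)))), 5205), -1) = Pow(Add(Add(-4684, Mul(Rational(-1, 9), Add(4, Rational(-8, 9), Rational(64, 9)))), 5205), -1) = Pow(Add(Add(-4684, Mul(Rational(-1, 9), Rational(92, 9))), 5205), -1) = Pow(Add(Add(-4684, Rational(-92, 81)), 5205), -1) = Pow(Add(Rational(-379496, 81), 5205), -1) = Pow(Rational(42109, 81), -1) = Rational(81, 42109)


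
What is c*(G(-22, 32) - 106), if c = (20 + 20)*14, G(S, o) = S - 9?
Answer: -76720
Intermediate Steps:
G(S, o) = -9 + S
c = 560 (c = 40*14 = 560)
c*(G(-22, 32) - 106) = 560*((-9 - 22) - 106) = 560*(-31 - 106) = 560*(-137) = -76720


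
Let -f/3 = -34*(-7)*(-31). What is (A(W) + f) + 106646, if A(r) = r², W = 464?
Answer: 344076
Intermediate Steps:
f = 22134 (f = -3*(-34*(-7))*(-31) = -714*(-31) = -3*(-7378) = 22134)
(A(W) + f) + 106646 = (464² + 22134) + 106646 = (215296 + 22134) + 106646 = 237430 + 106646 = 344076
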